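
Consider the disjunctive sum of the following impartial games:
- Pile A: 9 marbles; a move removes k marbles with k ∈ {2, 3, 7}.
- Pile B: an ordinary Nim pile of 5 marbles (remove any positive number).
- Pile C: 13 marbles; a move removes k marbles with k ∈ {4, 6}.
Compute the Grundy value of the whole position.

For pile A, compute g(0), g(1), … with moves {2, 3, 7}:
k:     0  1  2  3  4  5  6  7  8  9
g(k):  0  0  1  1  2  0  0  1  1  2
So g(9) = 2.
Pile B is a plain Nim pile of size 5, so its Grundy value is 5.
Build the Grundy sequence for pile C with g(k) = mex{g(k−s) : s ∈ {4, 6}, s ≤ k}:
g(0) = mex{} = 0
g(1) = mex{} = 0
g(2) = mex{} = 0
g(3) = mex{} = 0
g(4) = mex{0} = 1
g(5) = mex{0} = 1
g(6) = mex{0} = 1
g(7) = mex{0} = 1
g(8) = mex{0,1} = 2
g(9) = mex{0,1} = 2
g(10) = mex{1} = 0
g(11) = mex{1} = 0
g(12) = mex{1,2} = 0
g(13) = mex{1,2} = 0
So g(13) = 0.
By the Sprague-Grundy theorem, the Grundy value of a sum of independent games is the XOR of the component values.
Combined value = 2 XOR 5 XOR 0 = 7.

7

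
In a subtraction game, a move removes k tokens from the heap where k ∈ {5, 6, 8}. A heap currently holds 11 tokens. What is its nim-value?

2

Build the Grundy sequence with g(k) = mex{g(k−s) : s ∈ {5, 6, 8}, s ≤ k}:
g(0) = mex{} = 0
g(1) = mex{} = 0
g(2) = mex{} = 0
g(3) = mex{} = 0
g(4) = mex{} = 0
g(5) = mex{0} = 1
g(6) = mex{0} = 1
g(7) = mex{0} = 1
g(8) = mex{0} = 1
g(9) = mex{0} = 1
g(10) = mex{0,1} = 2
g(11) = mex{0,1} = 2
So g(11) = 2.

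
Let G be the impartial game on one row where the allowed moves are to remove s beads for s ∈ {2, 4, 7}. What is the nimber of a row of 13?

2

Grundy values for subtraction set {2, 4, 7}:
k:     0  1  2  3  4  5  6  7  8  9 10 11 12 13
g(k):  0  0  1  1  2  2  0  3  1  0  2  1  0  2
So g(13) = 2.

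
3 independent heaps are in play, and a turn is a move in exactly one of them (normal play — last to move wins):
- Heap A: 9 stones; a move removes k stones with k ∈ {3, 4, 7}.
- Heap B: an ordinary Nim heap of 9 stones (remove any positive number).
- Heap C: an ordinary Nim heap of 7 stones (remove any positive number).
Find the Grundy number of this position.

Build the Grundy sequence for heap A with g(k) = mex{g(k−s) : s ∈ {3, 4, 7}, s ≤ k}:
g(0) = mex{} = 0
g(1) = mex{} = 0
g(2) = mex{} = 0
g(3) = mex{0} = 1
g(4) = mex{0} = 1
g(5) = mex{0} = 1
g(6) = mex{0,1} = 2
g(7) = mex{0,1} = 2
g(8) = mex{0,1} = 2
g(9) = mex{0,1,2} = 3
So g(9) = 3.
Heap B is a plain Nim heap of size 9, so its Grundy value is 9.
Heap C is a plain Nim heap of size 7, so its Grundy value is 7.
The value of a disjunctive sum is the nim-sum of the parts.
Combined value = 3 ⊕ 9 ⊕ 7 = 13.

13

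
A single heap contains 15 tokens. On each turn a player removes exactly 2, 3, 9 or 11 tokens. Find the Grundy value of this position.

1

Compute g(0), g(1), … for moves {2, 3, 9, 11}:
k:     0  1  2  3  4  5  6  7  8  9 10 11 12 13 14 15
g(k):  0  0  1  1  2  0  0  1  1  2  2  3  3  0  2  1
So g(15) = 1.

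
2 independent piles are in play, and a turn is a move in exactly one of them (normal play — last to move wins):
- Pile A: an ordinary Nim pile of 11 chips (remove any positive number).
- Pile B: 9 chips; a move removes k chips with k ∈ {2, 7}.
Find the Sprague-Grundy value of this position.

Pile A is a plain Nim pile of size 11, so its Grundy value is 11.
Build the Grundy sequence for pile B with g(k) = mex{g(k−s) : s ∈ {2, 7}, s ≤ k}:
k:     0  1  2  3  4  5  6  7  8  9
g(k):  0  0  1  1  0  0  1  1  2  0
So g(9) = 0.
The value of a disjunctive sum is the nim-sum of the parts.
Combined value = 11 ⊕ 0 = 11.

11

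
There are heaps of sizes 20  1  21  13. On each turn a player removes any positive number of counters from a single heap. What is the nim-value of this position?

Compute the nim-sum pairwise:
20 ^ 1 = 21
21 ^ 21 = 0
0 ^ 13 = 13

13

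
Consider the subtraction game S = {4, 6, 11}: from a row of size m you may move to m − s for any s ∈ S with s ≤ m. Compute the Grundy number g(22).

1

Build the Grundy sequence with g(k) = mex{g(k−s) : s ∈ {4, 6, 11}, s ≤ k}:
k:     0  1  2  3  4  5  6  7  8  9 10 11 12 13 14 15 16 17 18 19 20 21 22
g(k):  0  0  0  0  1  1  1  1  2  2  0  2  3  3  1  0  2  0  0  1  0  1  1
So g(22) = 1.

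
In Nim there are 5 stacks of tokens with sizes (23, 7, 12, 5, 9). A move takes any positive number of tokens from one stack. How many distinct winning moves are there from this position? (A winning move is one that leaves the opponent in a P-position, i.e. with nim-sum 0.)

1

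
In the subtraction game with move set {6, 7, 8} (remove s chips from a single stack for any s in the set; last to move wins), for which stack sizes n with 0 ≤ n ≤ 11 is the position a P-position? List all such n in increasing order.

0, 1, 2, 3, 4, 5

Build the Grundy sequence with g(k) = mex{g(k−s) : s ∈ {6, 7, 8}, s ≤ k}:
g(0) = mex{} = 0
g(1) = mex{} = 0
g(2) = mex{} = 0
g(3) = mex{} = 0
g(4) = mex{} = 0
g(5) = mex{} = 0
g(6) = mex{0} = 1
g(7) = mex{0} = 1
g(8) = mex{0} = 1
g(9) = mex{0} = 1
g(10) = mex{0} = 1
g(11) = mex{0} = 1
The P-positions (g = 0) in 0..11 are 0, 1, 2, 3, 4, 5.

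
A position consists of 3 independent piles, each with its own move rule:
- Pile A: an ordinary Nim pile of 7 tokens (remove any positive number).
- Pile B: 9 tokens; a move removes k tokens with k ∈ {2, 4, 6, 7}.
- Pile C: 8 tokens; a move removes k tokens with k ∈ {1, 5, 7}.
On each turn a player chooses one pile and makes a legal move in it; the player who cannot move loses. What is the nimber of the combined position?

Pile A is a plain Nim pile of size 7, so its Grundy value is 7.
For pile B, compute g(0), g(1), … with moves {2, 4, 6, 7}:
k:     0  1  2  3  4  5  6  7  8  9
g(k):  0  0  1  1  2  2  3  3  4  0
So g(9) = 0.
Build the Grundy sequence for pile C with g(k) = mex{g(k−s) : s ∈ {1, 5, 7}, s ≤ k}:
g(0) = mex{} = 0
g(1) = mex{0} = 1
g(2) = mex{1} = 0
g(3) = mex{0} = 1
g(4) = mex{1} = 0
g(5) = mex{0} = 1
g(6) = mex{1} = 0
g(7) = mex{0} = 1
g(8) = mex{1} = 0
So g(8) = 0.
The value of a disjunctive sum is the nim-sum of the parts.
Combined value = 7 ⊕ 0 ⊕ 0 = 7.

7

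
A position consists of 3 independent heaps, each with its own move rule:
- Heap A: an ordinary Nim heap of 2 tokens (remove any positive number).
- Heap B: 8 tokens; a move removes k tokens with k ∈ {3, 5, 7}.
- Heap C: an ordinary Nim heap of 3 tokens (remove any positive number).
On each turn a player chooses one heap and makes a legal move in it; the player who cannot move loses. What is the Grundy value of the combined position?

Heap A is a plain Nim heap of size 2, so its Grundy value is 2.
Build the Grundy sequence for heap B with g(k) = mex{g(k−s) : s ∈ {3, 5, 7}, s ≤ k}:
k:     0  1  2  3  4  5  6  7  8
g(k):  0  0  0  1  1  1  2  2  2
So g(8) = 2.
Heap C is a plain Nim heap of size 3, so its Grundy value is 3.
By the Sprague-Grundy theorem, the Grundy value of a sum of independent games is the XOR of the component values.
Combined value = 2 XOR 2 XOR 3 = 3.

3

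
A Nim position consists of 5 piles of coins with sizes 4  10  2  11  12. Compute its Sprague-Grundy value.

11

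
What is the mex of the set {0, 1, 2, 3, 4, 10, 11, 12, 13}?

The values 0, 1, 2, 3, 4 are all present; 5 is the first non-negative integer missing from the set.

5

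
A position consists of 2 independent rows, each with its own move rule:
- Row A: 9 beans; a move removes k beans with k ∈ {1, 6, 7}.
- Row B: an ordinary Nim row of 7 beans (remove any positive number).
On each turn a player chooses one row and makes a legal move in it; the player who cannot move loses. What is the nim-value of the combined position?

4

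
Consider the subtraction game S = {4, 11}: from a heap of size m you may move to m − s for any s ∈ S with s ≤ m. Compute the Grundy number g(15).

0

Compute g(0), g(1), … for moves {4, 11}:
k:     0  1  2  3  4  5  6  7  8  9 10 11 12 13 14 15
g(k):  0  0  0  0  1  1  1  1  0  0  0  2  1  1  1  0
So g(15) = 0.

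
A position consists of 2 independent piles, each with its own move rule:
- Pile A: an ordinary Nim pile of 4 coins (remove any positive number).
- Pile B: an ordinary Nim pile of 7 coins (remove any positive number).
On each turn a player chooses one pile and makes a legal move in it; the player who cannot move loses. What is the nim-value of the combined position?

Pile A is a plain Nim pile of size 4, so its Grundy value is 4.
Pile B is a plain Nim pile of size 7, so its Grundy value is 7.
By the Sprague-Grundy theorem, the Grundy value of a sum of independent games is the XOR of the component values.
Combined value = 4 ⊕ 7 = 3.

3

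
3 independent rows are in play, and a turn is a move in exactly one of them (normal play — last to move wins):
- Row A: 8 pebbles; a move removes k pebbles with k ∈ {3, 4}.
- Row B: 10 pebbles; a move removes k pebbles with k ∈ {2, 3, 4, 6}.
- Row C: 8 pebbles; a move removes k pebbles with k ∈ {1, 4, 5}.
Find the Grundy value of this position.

1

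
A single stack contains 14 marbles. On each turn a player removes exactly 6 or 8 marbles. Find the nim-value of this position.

0

Grundy values for subtraction set {6, 8}:
k:     0  1  2  3  4  5  6  7  8  9 10 11 12 13 14
g(k):  0  0  0  0  0  0  1  1  1  1  1  1  2  2  0
So g(14) = 0.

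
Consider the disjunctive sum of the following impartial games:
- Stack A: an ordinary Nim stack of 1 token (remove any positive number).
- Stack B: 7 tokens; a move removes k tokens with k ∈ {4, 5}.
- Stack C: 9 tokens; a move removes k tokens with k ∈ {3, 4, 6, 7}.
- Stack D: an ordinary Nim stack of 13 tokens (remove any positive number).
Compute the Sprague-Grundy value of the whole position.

14

Stack A is a plain Nim stack of size 1, so its Grundy value is 1.
Build the Grundy sequence for stack B with g(k) = mex{g(k−s) : s ∈ {4, 5}, s ≤ k}:
k:     0  1  2  3  4  5  6  7
g(k):  0  0  0  0  1  1  1  1
So g(7) = 1.
For stack C, compute g(0), g(1), … with moves {3, 4, 6, 7}:
g(0) = mex{} = 0
g(1) = mex{} = 0
g(2) = mex{} = 0
g(3) = mex{0} = 1
g(4) = mex{0} = 1
g(5) = mex{0} = 1
g(6) = mex{0,1} = 2
g(7) = mex{0,1} = 2
g(8) = mex{0,1} = 2
g(9) = mex{0,1,2} = 3
So g(9) = 3.
Stack D is a plain Nim stack of size 13, so its Grundy value is 13.
The value of a disjunctive sum is the nim-sum of the parts.
Combined value = 1 ⊕ 1 ⊕ 3 ⊕ 13 = 14.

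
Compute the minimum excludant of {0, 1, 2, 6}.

3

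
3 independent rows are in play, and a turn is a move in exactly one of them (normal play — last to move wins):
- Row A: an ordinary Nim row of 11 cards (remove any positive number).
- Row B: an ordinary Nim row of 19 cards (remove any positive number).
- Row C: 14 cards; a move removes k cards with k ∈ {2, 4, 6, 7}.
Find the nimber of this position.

Row A is a plain Nim row of size 11, so its Grundy value is 11.
Row B is a plain Nim row of size 19, so its Grundy value is 19.
Grundy values for row C (subtraction set {2, 4, 6, 7}):
g(0) = mex{} = 0
g(1) = mex{} = 0
g(2) = mex{0} = 1
g(3) = mex{0} = 1
g(4) = mex{0,1} = 2
g(5) = mex{0,1} = 2
g(6) = mex{0,1,2} = 3
g(7) = mex{0,1,2} = 3
g(8) = mex{0,1,2,3} = 4
g(9) = mex{1,2,3} = 0
g(10) = mex{1,2,3,4} = 0
g(11) = mex{0,2,3} = 1
g(12) = mex{0,2,3,4} = 1
g(13) = mex{0,1,3} = 2
g(14) = mex{0,1,3,4} = 2
So g(14) = 2.
The value of a disjunctive sum is the nim-sum of the parts.
Combined value = 11 XOR 19 XOR 2 = 26.

26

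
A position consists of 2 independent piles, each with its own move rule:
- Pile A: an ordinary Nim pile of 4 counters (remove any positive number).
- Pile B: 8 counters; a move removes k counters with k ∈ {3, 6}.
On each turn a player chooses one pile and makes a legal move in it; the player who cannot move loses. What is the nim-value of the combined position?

Pile A is a plain Nim pile of size 4, so its Grundy value is 4.
Grundy values for pile B (subtraction set {3, 6}):
g(0) = mex{} = 0
g(1) = mex{} = 0
g(2) = mex{} = 0
g(3) = mex{0} = 1
g(4) = mex{0} = 1
g(5) = mex{0} = 1
g(6) = mex{0,1} = 2
g(7) = mex{0,1} = 2
g(8) = mex{0,1} = 2
So g(8) = 2.
By the Sprague-Grundy theorem, the Grundy value of a sum of independent games is the XOR of the component values.
Combined value = 4 XOR 2 = 6.

6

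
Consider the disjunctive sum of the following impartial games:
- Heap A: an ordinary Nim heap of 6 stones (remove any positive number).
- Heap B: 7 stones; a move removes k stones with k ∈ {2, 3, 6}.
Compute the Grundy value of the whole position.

Heap A is a plain Nim heap of size 6, so its Grundy value is 6.
For heap B, compute g(0), g(1), … with moves {2, 3, 6}:
g(0) = mex{} = 0
g(1) = mex{} = 0
g(2) = mex{0} = 1
g(3) = mex{0} = 1
g(4) = mex{0,1} = 2
g(5) = mex{1} = 0
g(6) = mex{0,1,2} = 3
g(7) = mex{0,2} = 1
So g(7) = 1.
By the Sprague-Grundy theorem, the Grundy value of a sum of independent games is the XOR of the component values.
Combined value = 6 XOR 1 = 7.

7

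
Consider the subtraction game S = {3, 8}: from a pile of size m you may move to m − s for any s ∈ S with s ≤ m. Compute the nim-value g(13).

Compute g(0), g(1), … for moves {3, 8}:
g(0) = mex{} = 0
g(1) = mex{} = 0
g(2) = mex{} = 0
g(3) = mex{0} = 1
g(4) = mex{0} = 1
g(5) = mex{0} = 1
g(6) = mex{1} = 0
g(7) = mex{1} = 0
g(8) = mex{0,1} = 2
g(9) = mex{0} = 1
g(10) = mex{0} = 1
g(11) = mex{1,2} = 0
g(12) = mex{1} = 0
g(13) = mex{1} = 0
So g(13) = 0.

0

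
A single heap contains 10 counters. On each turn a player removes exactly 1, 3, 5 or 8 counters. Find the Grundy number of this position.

Grundy values for subtraction set {1, 3, 5, 8}:
g(0) = mex{} = 0
g(1) = mex{0} = 1
g(2) = mex{1} = 0
g(3) = mex{0} = 1
g(4) = mex{1} = 0
g(5) = mex{0} = 1
g(6) = mex{1} = 0
g(7) = mex{0} = 1
g(8) = mex{0,1} = 2
g(9) = mex{0,1,2} = 3
g(10) = mex{0,1,3} = 2
So g(10) = 2.

2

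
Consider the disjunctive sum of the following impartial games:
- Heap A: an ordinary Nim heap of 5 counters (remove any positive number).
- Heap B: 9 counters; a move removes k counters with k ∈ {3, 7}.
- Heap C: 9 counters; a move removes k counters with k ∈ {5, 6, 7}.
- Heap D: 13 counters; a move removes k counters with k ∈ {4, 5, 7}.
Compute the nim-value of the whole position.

Heap A is a plain Nim heap of size 5, so its Grundy value is 5.
For heap B, compute g(0), g(1), … with moves {3, 7}:
g(0) = mex{} = 0
g(1) = mex{} = 0
g(2) = mex{} = 0
g(3) = mex{0} = 1
g(4) = mex{0} = 1
g(5) = mex{0} = 1
g(6) = mex{1} = 0
g(7) = mex{0,1} = 2
g(8) = mex{0,1} = 2
g(9) = mex{0} = 1
So g(9) = 1.
Grundy values for heap C (subtraction set {5, 6, 7}):
k:     0  1  2  3  4  5  6  7  8  9
g(k):  0  0  0  0  0  1  1  1  1  1
So g(9) = 1.
Build the Grundy sequence for heap D with g(k) = mex{g(k−s) : s ∈ {4, 5, 7}, s ≤ k}:
g(0) = mex{} = 0
g(1) = mex{} = 0
g(2) = mex{} = 0
g(3) = mex{} = 0
g(4) = mex{0} = 1
g(5) = mex{0} = 1
g(6) = mex{0} = 1
g(7) = mex{0} = 1
g(8) = mex{0,1} = 2
g(9) = mex{0,1} = 2
g(10) = mex{0,1} = 2
g(11) = mex{1} = 0
g(12) = mex{1,2} = 0
g(13) = mex{1,2} = 0
So g(13) = 0.
By the Sprague-Grundy theorem, the Grundy value of a sum of independent games is the XOR of the component values.
Combined value = 5 XOR 1 XOR 1 XOR 0 = 5.

5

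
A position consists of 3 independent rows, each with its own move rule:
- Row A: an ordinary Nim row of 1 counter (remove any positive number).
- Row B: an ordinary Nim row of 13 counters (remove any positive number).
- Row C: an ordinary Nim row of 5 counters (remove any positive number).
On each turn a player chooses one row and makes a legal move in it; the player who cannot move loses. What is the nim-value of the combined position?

Row A is a plain Nim row of size 1, so its Grundy value is 1.
Row B is a plain Nim row of size 13, so its Grundy value is 13.
Row C is a plain Nim row of size 5, so its Grundy value is 5.
By the Sprague-Grundy theorem, the Grundy value of a sum of independent games is the XOR of the component values.
Combined value = 1 XOR 13 XOR 5 = 9.

9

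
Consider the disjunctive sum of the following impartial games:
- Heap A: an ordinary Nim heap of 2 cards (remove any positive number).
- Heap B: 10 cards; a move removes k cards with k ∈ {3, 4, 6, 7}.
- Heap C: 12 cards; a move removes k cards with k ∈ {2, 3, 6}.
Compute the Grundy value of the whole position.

3

Heap A is a plain Nim heap of size 2, so its Grundy value is 2.
Build the Grundy sequence for heap B with g(k) = mex{g(k−s) : s ∈ {3, 4, 6, 7}, s ≤ k}:
k:     0  1  2  3  4  5  6  7  8  9 10
g(k):  0  0  0  1  1  1  2  2  2  3  0
So g(10) = 0.
Grundy values for heap C (subtraction set {2, 3, 6}):
k:     0  1  2  3  4  5  6  7  8  9 10 11 12
g(k):  0  0  1  1  2  0  3  1  2  0  0  1  1
So g(12) = 1.
The value of a disjunctive sum is the nim-sum of the parts.
Combined value = 2 XOR 0 XOR 1 = 3.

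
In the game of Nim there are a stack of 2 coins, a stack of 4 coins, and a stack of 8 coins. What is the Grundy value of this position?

Bitwise XOR of the heap sizes:
  0010  (2)
  0100  (4)
  1000  (8)
  ----
  1110  (14)

14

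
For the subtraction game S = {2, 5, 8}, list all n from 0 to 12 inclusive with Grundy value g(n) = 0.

Build the Grundy sequence with g(k) = mex{g(k−s) : s ∈ {2, 5, 8}, s ≤ k}:
k:     0  1  2  3  4  5  6  7  8  9 10 11 12
g(k):  0  0  1  1  0  2  1  0  2  1  0  0  1
The P-positions (g = 0) in 0..12 are 0, 1, 4, 7, 10, 11.

0, 1, 4, 7, 10, 11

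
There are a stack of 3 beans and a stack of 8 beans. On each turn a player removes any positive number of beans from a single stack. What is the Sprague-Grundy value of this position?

11

Compute the nim-sum pairwise:
3 ^ 8 = 11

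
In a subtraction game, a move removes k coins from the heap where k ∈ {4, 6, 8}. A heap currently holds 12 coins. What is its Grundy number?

Compute g(0), g(1), … for moves {4, 6, 8}:
k:     0  1  2  3  4  5  6  7  8  9 10 11 12
g(k):  0  0  0  0  1  1  1  1  2  2  2  2  0
So g(12) = 0.

0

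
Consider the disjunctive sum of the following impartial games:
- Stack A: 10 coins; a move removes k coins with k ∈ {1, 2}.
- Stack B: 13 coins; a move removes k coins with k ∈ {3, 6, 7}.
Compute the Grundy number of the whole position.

For stack A, compute g(0), g(1), … with moves {1, 2}:
g(0) = mex{} = 0
g(1) = mex{0} = 1
g(2) = mex{0,1} = 2
g(3) = mex{1,2} = 0
g(4) = mex{0,2} = 1
g(5) = mex{0,1} = 2
g(6) = mex{1,2} = 0
g(7) = mex{0,2} = 1
g(8) = mex{0,1} = 2
g(9) = mex{1,2} = 0
g(10) = mex{0,2} = 1
So g(10) = 1.
Grundy values for stack B (subtraction set {3, 6, 7}):
g(0) = mex{} = 0
g(1) = mex{} = 0
g(2) = mex{} = 0
g(3) = mex{0} = 1
g(4) = mex{0} = 1
g(5) = mex{0} = 1
g(6) = mex{0,1} = 2
g(7) = mex{0,1} = 2
g(8) = mex{0,1} = 2
g(9) = mex{0,1,2} = 3
g(10) = mex{1,2} = 0
g(11) = mex{1,2} = 0
g(12) = mex{1,2,3} = 0
g(13) = mex{0,2} = 1
So g(13) = 1.
The value of a disjunctive sum is the nim-sum of the parts.
Combined value = 1 ⊕ 1 = 0.

0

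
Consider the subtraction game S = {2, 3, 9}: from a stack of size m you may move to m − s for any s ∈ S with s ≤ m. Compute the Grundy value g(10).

Compute g(0), g(1), … for moves {2, 3, 9}:
k:     0  1  2  3  4  5  6  7  8  9 10
g(k):  0  0  1  1  2  0  0  1  1  2  2
So g(10) = 2.

2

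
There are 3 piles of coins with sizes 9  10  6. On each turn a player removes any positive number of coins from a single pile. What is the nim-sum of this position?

Nim-sum: 9 ^ 10 ^ 6 = 5.

5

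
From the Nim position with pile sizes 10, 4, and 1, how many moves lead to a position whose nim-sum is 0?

1

Nim-sum: 10 ⊕ 4 ⊕ 1 = 15.
The overall nim-sum is X = 15. A pile of size p has a winning move iff p XOR X < p (reduce it to p XOR X).
  10: 10 XOR 15 = 5 < 10 — winning move (to 5).
  4: 4 XOR 15 = 11 ≥ 4 — no move.
  1: 1 XOR 15 = 14 ≥ 1 — no move.
That gives 1 winning move.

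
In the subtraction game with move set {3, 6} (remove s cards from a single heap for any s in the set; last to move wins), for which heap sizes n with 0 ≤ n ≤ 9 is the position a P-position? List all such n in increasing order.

0, 1, 2, 9

Build the Grundy sequence with g(k) = mex{g(k−s) : s ∈ {3, 6}, s ≤ k}:
k:     0  1  2  3  4  5  6  7  8  9
g(k):  0  0  0  1  1  1  2  2  2  0
The P-positions (g = 0) in 0..9 are 0, 1, 2, 9.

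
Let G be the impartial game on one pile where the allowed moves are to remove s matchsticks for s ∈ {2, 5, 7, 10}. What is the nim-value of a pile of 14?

1

Grundy values for subtraction set {2, 5, 7, 10}:
g(0) = mex{} = 0
g(1) = mex{} = 0
g(2) = mex{0} = 1
g(3) = mex{0} = 1
g(4) = mex{1} = 0
g(5) = mex{0,1} = 2
g(6) = mex{0} = 1
g(7) = mex{0,1,2} = 3
g(8) = mex{0,1} = 2
g(9) = mex{0,1,3} = 2
g(10) = mex{0,1,2} = 3
g(11) = mex{0,1,2} = 3
g(12) = mex{1,2,3} = 0
g(13) = mex{1,2,3} = 0
g(14) = mex{0,2,3} = 1
So g(14) = 1.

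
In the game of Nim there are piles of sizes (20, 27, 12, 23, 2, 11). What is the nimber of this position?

29

Bitwise XOR of the heap sizes:
  10100  (20)
  11011  (27)
  01100  (12)
  10111  (23)
  00010  (2)
  01011  (11)
  -----
  11101  (29)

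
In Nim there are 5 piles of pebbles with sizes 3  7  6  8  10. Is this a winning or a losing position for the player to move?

Losing position

Bitwise XOR of the heap sizes:
  0011  (3)
  0111  (7)
  0110  (6)
  1000  (8)
  1010  (10)
  ----
  0000  (0)
The nim-sum is 0, so this is a P-position: the player to move is in a losing position under optimal play.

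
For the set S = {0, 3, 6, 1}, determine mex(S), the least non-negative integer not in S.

2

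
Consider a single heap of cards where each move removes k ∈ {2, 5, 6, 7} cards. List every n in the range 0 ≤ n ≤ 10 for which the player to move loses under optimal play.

0, 1, 4

Compute g(0), g(1), … for moves {2, 5, 6, 7}:
g(0) = mex{} = 0
g(1) = mex{} = 0
g(2) = mex{0} = 1
g(3) = mex{0} = 1
g(4) = mex{1} = 0
g(5) = mex{0,1} = 2
g(6) = mex{0} = 1
g(7) = mex{0,1,2} = 3
g(8) = mex{0,1} = 2
g(9) = mex{0,1,3} = 2
g(10) = mex{0,1,2} = 3
The P-positions (g = 0) in 0..10 are 0, 1, 4.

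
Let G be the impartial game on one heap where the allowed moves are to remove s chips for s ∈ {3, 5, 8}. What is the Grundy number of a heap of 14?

1

Grundy values for subtraction set {3, 5, 8}:
k:     0  1  2  3  4  5  6  7  8  9 10 11 12 13 14
g(k):  0  0  0  1  1  1  2  2  2  3  3  0  0  0  1
So g(14) = 1.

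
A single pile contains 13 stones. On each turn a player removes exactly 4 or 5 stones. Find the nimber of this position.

Compute g(0), g(1), … for moves {4, 5}:
g(0) = mex{} = 0
g(1) = mex{} = 0
g(2) = mex{} = 0
g(3) = mex{} = 0
g(4) = mex{0} = 1
g(5) = mex{0} = 1
g(6) = mex{0} = 1
g(7) = mex{0} = 1
g(8) = mex{0,1} = 2
g(9) = mex{1} = 0
g(10) = mex{1} = 0
g(11) = mex{1} = 0
g(12) = mex{1,2} = 0
g(13) = mex{0,2} = 1
So g(13) = 1.

1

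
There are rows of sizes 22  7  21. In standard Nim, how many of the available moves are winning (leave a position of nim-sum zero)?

3

Nim-sum: 22 XOR 7 XOR 21 = 4.
The overall nim-sum is X = 4. A row of size p has a winning move iff p XOR X < p (reduce it to p XOR X).
  22: 22 XOR 4 = 18 < 22 — winning move (to 18).
  7: 7 XOR 4 = 3 < 7 — winning move (to 3).
  21: 21 XOR 4 = 17 < 21 — winning move (to 17).
That gives 3 winning moves.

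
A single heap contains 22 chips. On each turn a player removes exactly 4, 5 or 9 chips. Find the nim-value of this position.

Grundy values for subtraction set {4, 5, 9}:
k:     0  1  2  3  4  5  6  7  8  9 10 11 12 13 14 15 16 17 18 19 20 21 22
g(k):  0  0  0  0  1  1  1  1  2  2  2  2  3  0  0  0  0  1  1  1  1  2  2
So g(22) = 2.

2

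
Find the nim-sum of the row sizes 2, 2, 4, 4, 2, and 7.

Compute the nim-sum pairwise:
2 ⊕ 2 = 0
0 ⊕ 4 = 4
4 ⊕ 4 = 0
0 ⊕ 2 = 2
2 ⊕ 7 = 5

5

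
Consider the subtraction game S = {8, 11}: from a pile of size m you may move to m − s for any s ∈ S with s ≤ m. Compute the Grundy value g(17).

2

Grundy values for subtraction set {8, 11}:
k:     0  1  2  3  4  5  6  7  8  9 10 11 12 13 14 15 16 17
g(k):  0  0  0  0  0  0  0  0  1  1  1  1  1  1  1  1  2  2
So g(17) = 2.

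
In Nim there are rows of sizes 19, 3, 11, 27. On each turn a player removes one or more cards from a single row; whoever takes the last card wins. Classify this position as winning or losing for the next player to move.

Losing position

In binary:
  10011  (19)
  00011  (3)
  01011  (11)
  11011  (27)
  -----
  00000  (0)
The nim-sum is 0, so this is a P-position: the player to move is in a losing position under optimal play.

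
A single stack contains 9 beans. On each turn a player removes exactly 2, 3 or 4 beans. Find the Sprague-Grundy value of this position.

1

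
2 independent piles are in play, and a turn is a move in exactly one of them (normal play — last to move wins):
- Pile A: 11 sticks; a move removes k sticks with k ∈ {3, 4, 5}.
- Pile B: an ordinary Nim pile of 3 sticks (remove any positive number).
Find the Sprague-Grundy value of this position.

Grundy values for pile A (subtraction set {3, 4, 5}):
g(0) = mex{} = 0
g(1) = mex{} = 0
g(2) = mex{} = 0
g(3) = mex{0} = 1
g(4) = mex{0} = 1
g(5) = mex{0} = 1
g(6) = mex{0,1} = 2
g(7) = mex{0,1} = 2
g(8) = mex{1} = 0
g(9) = mex{1,2} = 0
g(10) = mex{1,2} = 0
g(11) = mex{0,2} = 1
So g(11) = 1.
Pile B is a plain Nim pile of size 3, so its Grundy value is 3.
By the Sprague-Grundy theorem, the Grundy value of a sum of independent games is the XOR of the component values.
Combined value = 1 ⊕ 3 = 2.

2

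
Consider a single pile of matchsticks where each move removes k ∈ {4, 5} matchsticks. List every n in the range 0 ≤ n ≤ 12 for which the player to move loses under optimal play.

0, 1, 2, 3, 9, 10, 11, 12

Compute g(0), g(1), … for moves {4, 5}:
k:     0  1  2  3  4  5  6  7  8  9 10 11 12
g(k):  0  0  0  0  1  1  1  1  2  0  0  0  0
The P-positions (g = 0) in 0..12 are 0, 1, 2, 3, 9, 10, 11, 12.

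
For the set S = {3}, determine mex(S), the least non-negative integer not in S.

0

0 is not in the set, so the mex is 0.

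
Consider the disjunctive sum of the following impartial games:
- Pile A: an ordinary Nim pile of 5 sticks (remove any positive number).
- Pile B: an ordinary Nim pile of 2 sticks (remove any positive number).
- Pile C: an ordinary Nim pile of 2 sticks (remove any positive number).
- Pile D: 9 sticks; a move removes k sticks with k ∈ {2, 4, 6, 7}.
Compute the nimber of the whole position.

Pile A is a plain Nim pile of size 5, so its Grundy value is 5.
Pile B is a plain Nim pile of size 2, so its Grundy value is 2.
Pile C is a plain Nim pile of size 2, so its Grundy value is 2.
Build the Grundy sequence for pile D with g(k) = mex{g(k−s) : s ∈ {2, 4, 6, 7}, s ≤ k}:
k:     0  1  2  3  4  5  6  7  8  9
g(k):  0  0  1  1  2  2  3  3  4  0
So g(9) = 0.
The value of a disjunctive sum is the nim-sum of the parts.
Combined value = 5 XOR 2 XOR 2 XOR 0 = 5.

5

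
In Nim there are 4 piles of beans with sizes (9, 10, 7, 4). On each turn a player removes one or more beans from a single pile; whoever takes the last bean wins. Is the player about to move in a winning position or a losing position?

Losing position

Nim-sum: 9 ^ 10 ^ 7 ^ 4 = 0.
The nim-sum is 0, so this is a P-position: the player to move is in a losing position under optimal play.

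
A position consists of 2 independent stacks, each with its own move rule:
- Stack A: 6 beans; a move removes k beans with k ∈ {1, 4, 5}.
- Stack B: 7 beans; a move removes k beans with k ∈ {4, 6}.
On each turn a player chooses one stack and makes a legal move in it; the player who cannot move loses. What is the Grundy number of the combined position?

Grundy values for stack A (subtraction set {1, 4, 5}):
k:     0  1  2  3  4  5  6
g(k):  0  1  0  1  2  3  2
So g(6) = 2.
For stack B, compute g(0), g(1), … with moves {4, 6}:
g(0) = mex{} = 0
g(1) = mex{} = 0
g(2) = mex{} = 0
g(3) = mex{} = 0
g(4) = mex{0} = 1
g(5) = mex{0} = 1
g(6) = mex{0} = 1
g(7) = mex{0} = 1
So g(7) = 1.
By the Sprague-Grundy theorem, the Grundy value of a sum of independent games is the XOR of the component values.
Combined value = 2 XOR 1 = 3.

3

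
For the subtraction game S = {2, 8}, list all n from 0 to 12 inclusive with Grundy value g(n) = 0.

0, 1, 4, 5, 10, 11

Build the Grundy sequence with g(k) = mex{g(k−s) : s ∈ {2, 8}, s ≤ k}:
g(0) = mex{} = 0
g(1) = mex{} = 0
g(2) = mex{0} = 1
g(3) = mex{0} = 1
g(4) = mex{1} = 0
g(5) = mex{1} = 0
g(6) = mex{0} = 1
g(7) = mex{0} = 1
g(8) = mex{0,1} = 2
g(9) = mex{0,1} = 2
g(10) = mex{1,2} = 0
g(11) = mex{1,2} = 0
g(12) = mex{0} = 1
The P-positions (g = 0) in 0..12 are 0, 1, 4, 5, 10, 11.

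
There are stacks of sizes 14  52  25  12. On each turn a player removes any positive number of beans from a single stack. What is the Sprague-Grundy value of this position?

Compute the nim-sum pairwise:
14 ^ 52 = 58
58 ^ 25 = 35
35 ^ 12 = 47

47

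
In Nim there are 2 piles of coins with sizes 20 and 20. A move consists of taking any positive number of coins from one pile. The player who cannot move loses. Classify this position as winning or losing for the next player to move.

Nim-sum: 20 ⊕ 20 = 0.
The nim-sum is 0, so this is a P-position: the player to move is in a losing position under optimal play.

Losing position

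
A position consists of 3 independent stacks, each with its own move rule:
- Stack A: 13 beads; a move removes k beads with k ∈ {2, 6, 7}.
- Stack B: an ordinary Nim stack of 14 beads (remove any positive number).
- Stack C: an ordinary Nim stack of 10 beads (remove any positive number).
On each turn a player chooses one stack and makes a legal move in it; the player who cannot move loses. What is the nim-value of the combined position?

For stack A, compute g(0), g(1), … with moves {2, 6, 7}:
g(0) = mex{} = 0
g(1) = mex{} = 0
g(2) = mex{0} = 1
g(3) = mex{0} = 1
g(4) = mex{1} = 0
g(5) = mex{1} = 0
g(6) = mex{0} = 1
g(7) = mex{0} = 1
g(8) = mex{0,1} = 2
g(9) = mex{1} = 0
g(10) = mex{0,1,2} = 3
g(11) = mex{0} = 1
g(12) = mex{0,1,3} = 2
g(13) = mex{1} = 0
So g(13) = 0.
Stack B is a plain Nim stack of size 14, so its Grundy value is 14.
Stack C is a plain Nim stack of size 10, so its Grundy value is 10.
By the Sprague-Grundy theorem, the Grundy value of a sum of independent games is the XOR of the component values.
Combined value = 0 ⊕ 14 ⊕ 10 = 4.

4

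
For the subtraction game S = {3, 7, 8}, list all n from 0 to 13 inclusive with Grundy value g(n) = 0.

0, 1, 2, 6, 11, 12

Grundy values for subtraction set {3, 7, 8}:
k:     0  1  2  3  4  5  6  7  8  9 10 11 12 13
g(k):  0  0  0  1  1  1  0  2  2  1  3  0  0  2
The P-positions (g = 0) in 0..13 are 0, 1, 2, 6, 11, 12.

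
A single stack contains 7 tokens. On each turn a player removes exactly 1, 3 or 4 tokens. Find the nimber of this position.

Compute g(0), g(1), … for moves {1, 3, 4}:
g(0) = mex{} = 0
g(1) = mex{0} = 1
g(2) = mex{1} = 0
g(3) = mex{0} = 1
g(4) = mex{0,1} = 2
g(5) = mex{0,1,2} = 3
g(6) = mex{0,1,3} = 2
g(7) = mex{1,2} = 0
So g(7) = 0.

0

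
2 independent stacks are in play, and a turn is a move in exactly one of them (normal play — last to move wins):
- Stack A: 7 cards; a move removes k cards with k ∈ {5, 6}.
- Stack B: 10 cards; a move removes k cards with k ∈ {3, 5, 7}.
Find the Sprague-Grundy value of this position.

Grundy values for stack A (subtraction set {5, 6}):
g(0) = mex{} = 0
g(1) = mex{} = 0
g(2) = mex{} = 0
g(3) = mex{} = 0
g(4) = mex{} = 0
g(5) = mex{0} = 1
g(6) = mex{0} = 1
g(7) = mex{0} = 1
So g(7) = 1.
Build the Grundy sequence for stack B with g(k) = mex{g(k−s) : s ∈ {3, 5, 7}, s ≤ k}:
k:     0  1  2  3  4  5  6  7  8  9 10
g(k):  0  0  0  1  1  1  2  2  2  3  0
So g(10) = 0.
The value of a disjunctive sum is the nim-sum of the parts.
Combined value = 1 XOR 0 = 1.

1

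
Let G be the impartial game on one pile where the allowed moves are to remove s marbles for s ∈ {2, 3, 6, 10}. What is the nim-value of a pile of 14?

0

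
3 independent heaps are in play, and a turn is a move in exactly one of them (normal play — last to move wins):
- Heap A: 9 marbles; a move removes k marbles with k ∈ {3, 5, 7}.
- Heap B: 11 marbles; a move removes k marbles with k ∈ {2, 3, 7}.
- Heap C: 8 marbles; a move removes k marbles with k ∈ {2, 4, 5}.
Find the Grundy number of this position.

Grundy values for heap A (subtraction set {3, 5, 7}):
k:     0  1  2  3  4  5  6  7  8  9
g(k):  0  0  0  1  1  1  2  2  2  3
So g(9) = 3.
Build the Grundy sequence for heap B with g(k) = mex{g(k−s) : s ∈ {2, 3, 7}, s ≤ k}:
k:     0  1  2  3  4  5  6  7  8  9 10 11
g(k):  0  0  1  1  2  0  0  1  1  2  0  0
So g(11) = 0.
Build the Grundy sequence for heap C with g(k) = mex{g(k−s) : s ∈ {2, 4, 5}, s ≤ k}:
g(0) = mex{} = 0
g(1) = mex{} = 0
g(2) = mex{0} = 1
g(3) = mex{0} = 1
g(4) = mex{0,1} = 2
g(5) = mex{0,1} = 2
g(6) = mex{0,1,2} = 3
g(7) = mex{1,2} = 0
g(8) = mex{1,2,3} = 0
So g(8) = 0.
The value of a disjunctive sum is the nim-sum of the parts.
Combined value = 3 XOR 0 XOR 0 = 3.

3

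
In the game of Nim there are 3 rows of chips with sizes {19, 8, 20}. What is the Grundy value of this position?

15

Nim-sum: 19 ⊕ 8 ⊕ 20 = 15.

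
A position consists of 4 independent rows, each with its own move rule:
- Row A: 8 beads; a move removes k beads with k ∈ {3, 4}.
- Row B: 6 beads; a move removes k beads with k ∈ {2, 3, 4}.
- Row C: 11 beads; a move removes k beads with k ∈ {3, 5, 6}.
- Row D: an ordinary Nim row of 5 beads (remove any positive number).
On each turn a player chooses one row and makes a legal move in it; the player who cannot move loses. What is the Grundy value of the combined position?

Grundy values for row A (subtraction set {3, 4}):
g(0) = mex{} = 0
g(1) = mex{} = 0
g(2) = mex{} = 0
g(3) = mex{0} = 1
g(4) = mex{0} = 1
g(5) = mex{0} = 1
g(6) = mex{0,1} = 2
g(7) = mex{1} = 0
g(8) = mex{1} = 0
So g(8) = 0.
Build the Grundy sequence for row B with g(k) = mex{g(k−s) : s ∈ {2, 3, 4}, s ≤ k}:
g(0) = mex{} = 0
g(1) = mex{} = 0
g(2) = mex{0} = 1
g(3) = mex{0} = 1
g(4) = mex{0,1} = 2
g(5) = mex{0,1} = 2
g(6) = mex{1,2} = 0
So g(6) = 0.
Build the Grundy sequence for row C with g(k) = mex{g(k−s) : s ∈ {3, 5, 6}, s ≤ k}:
k:     0  1  2  3  4  5  6  7  8  9 10 11
g(k):  0  0  0  1  1  1  2  2  2  0  0  0
So g(11) = 0.
Row D is a plain Nim row of size 5, so its Grundy value is 5.
The value of a disjunctive sum is the nim-sum of the parts.
Combined value = 0 ⊕ 0 ⊕ 0 ⊕ 5 = 5.

5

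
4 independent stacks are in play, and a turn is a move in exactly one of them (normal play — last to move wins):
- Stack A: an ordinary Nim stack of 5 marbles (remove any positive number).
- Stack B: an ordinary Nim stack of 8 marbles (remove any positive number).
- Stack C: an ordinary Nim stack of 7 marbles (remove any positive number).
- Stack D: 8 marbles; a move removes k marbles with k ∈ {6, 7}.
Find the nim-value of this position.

11

Stack A is a plain Nim stack of size 5, so its Grundy value is 5.
Stack B is a plain Nim stack of size 8, so its Grundy value is 8.
Stack C is a plain Nim stack of size 7, so its Grundy value is 7.
Grundy values for stack D (subtraction set {6, 7}):
k:     0  1  2  3  4  5  6  7  8
g(k):  0  0  0  0  0  0  1  1  1
So g(8) = 1.
The value of a disjunctive sum is the nim-sum of the parts.
Combined value = 5 XOR 8 XOR 7 XOR 1 = 11.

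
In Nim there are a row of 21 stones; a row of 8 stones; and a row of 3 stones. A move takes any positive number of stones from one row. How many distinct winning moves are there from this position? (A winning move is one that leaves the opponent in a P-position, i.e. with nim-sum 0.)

1

Nim-sum: 21 ^ 8 ^ 3 = 30.
The overall nim-sum is X = 30. A row of size p has a winning move iff p XOR X < p (reduce it to p XOR X).
  21: 21 XOR 30 = 11 < 21 — winning move (to 11).
  8: 8 XOR 30 = 22 ≥ 8 — no move.
  3: 3 XOR 30 = 29 ≥ 3 — no move.
That gives 1 winning move.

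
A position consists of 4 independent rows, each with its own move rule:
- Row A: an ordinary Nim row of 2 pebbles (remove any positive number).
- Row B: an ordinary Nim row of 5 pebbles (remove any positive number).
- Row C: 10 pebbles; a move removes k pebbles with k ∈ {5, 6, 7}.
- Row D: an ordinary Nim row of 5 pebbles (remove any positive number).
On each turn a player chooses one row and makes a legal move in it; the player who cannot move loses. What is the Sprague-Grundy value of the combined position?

Row A is a plain Nim row of size 2, so its Grundy value is 2.
Row B is a plain Nim row of size 5, so its Grundy value is 5.
For row C, compute g(0), g(1), … with moves {5, 6, 7}:
g(0) = mex{} = 0
g(1) = mex{} = 0
g(2) = mex{} = 0
g(3) = mex{} = 0
g(4) = mex{} = 0
g(5) = mex{0} = 1
g(6) = mex{0} = 1
g(7) = mex{0} = 1
g(8) = mex{0} = 1
g(9) = mex{0} = 1
g(10) = mex{0,1} = 2
So g(10) = 2.
Row D is a plain Nim row of size 5, so its Grundy value is 5.
By the Sprague-Grundy theorem, the Grundy value of a sum of independent games is the XOR of the component values.
Combined value = 2 XOR 5 XOR 2 XOR 5 = 0.

0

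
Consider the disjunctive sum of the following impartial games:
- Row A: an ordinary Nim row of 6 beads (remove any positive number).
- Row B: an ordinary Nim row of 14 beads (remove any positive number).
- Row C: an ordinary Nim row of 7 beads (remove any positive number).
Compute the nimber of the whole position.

Row A is a plain Nim row of size 6, so its Grundy value is 6.
Row B is a plain Nim row of size 14, so its Grundy value is 14.
Row C is a plain Nim row of size 7, so its Grundy value is 7.
The value of a disjunctive sum is the nim-sum of the parts.
Combined value = 6 XOR 14 XOR 7 = 15.

15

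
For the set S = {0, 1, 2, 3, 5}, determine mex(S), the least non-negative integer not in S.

The values 0, 1, 2, 3 are all present; 4 is the first non-negative integer missing from the set.

4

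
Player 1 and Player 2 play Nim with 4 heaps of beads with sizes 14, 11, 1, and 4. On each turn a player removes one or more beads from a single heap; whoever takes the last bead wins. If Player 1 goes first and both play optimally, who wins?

Player 2 wins

Nim-sum: 14 ⊕ 11 ⊕ 1 ⊕ 4 = 0.
The nim-sum is 0, so this is a P-position: the player to move is in a losing position under optimal play; Player 1 is about to move from it and so loses — Player 2 wins.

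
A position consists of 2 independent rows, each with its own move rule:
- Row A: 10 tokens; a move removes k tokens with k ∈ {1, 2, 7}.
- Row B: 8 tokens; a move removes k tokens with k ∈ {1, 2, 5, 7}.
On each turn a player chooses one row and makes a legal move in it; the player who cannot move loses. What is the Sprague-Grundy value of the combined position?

3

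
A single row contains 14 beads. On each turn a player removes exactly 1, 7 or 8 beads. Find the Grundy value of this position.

2

Compute g(0), g(1), … for moves {1, 7, 8}:
g(0) = mex{} = 0
g(1) = mex{0} = 1
g(2) = mex{1} = 0
g(3) = mex{0} = 1
g(4) = mex{1} = 0
g(5) = mex{0} = 1
g(6) = mex{1} = 0
g(7) = mex{0} = 1
g(8) = mex{0,1} = 2
g(9) = mex{0,1,2} = 3
g(10) = mex{0,1,3} = 2
g(11) = mex{0,1,2} = 3
g(12) = mex{0,1,3} = 2
g(13) = mex{0,1,2} = 3
g(14) = mex{0,1,3} = 2
So g(14) = 2.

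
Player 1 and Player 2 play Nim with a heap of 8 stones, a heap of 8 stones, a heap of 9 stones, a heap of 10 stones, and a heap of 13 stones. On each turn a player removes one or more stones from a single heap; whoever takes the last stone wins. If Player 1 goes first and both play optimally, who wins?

Player 1 wins

Compute the nim-sum pairwise:
8 ^ 8 = 0
0 ^ 9 = 9
9 ^ 10 = 3
3 ^ 13 = 14
The nim-sum is 14 ≠ 0, so this is an N-position: the player to move can win; Player 1 has a winning move.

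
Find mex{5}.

0

0 is not in the set, so the mex is 0.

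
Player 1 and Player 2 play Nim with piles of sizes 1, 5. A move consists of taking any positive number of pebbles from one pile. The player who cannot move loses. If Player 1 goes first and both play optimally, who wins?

Player 1 wins

Compute the nim-sum pairwise:
1 XOR 5 = 4
The nim-sum is 4 ≠ 0, so this is an N-position: the player to move can win; Player 1 has a winning move.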